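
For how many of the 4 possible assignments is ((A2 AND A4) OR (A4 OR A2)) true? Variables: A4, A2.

Satisfying assignments: (0,1), (1,0), (1,1)
Count: 3 out of 4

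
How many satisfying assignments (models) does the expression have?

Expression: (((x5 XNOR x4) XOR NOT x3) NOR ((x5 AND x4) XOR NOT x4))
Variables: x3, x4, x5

Satisfying assignments: (1,1,0)
Count: 1 out of 8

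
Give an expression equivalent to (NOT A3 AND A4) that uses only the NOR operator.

(((A3 NOR A3) NOR (A3 NOR A3)) NOR (A4 NOR A4))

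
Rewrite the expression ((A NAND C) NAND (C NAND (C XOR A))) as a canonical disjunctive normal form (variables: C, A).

(C AND NOT A) OR (C AND A)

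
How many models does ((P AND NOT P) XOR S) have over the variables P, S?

Satisfying assignments: (0,1), (1,1)
Count: 2 out of 4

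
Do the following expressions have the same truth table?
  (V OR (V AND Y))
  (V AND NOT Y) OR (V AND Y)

Yes, they are equivalent — the two output columns agree on all 4 assignments:
V | Y | Expression 1 | Expression 2
-----------------------------------
0 | 0 | 0 | 0
0 | 1 | 0 | 0
1 | 0 | 1 | 1
1 | 1 | 1 | 1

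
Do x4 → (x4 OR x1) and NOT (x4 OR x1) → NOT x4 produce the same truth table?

Yes, Contrapositive is always equivalent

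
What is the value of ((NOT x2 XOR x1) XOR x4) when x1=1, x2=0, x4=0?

Substituting: ((NOT 0 XOR 1) XOR 0)
= 0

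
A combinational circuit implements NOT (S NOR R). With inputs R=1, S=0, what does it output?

Substituting: NOT (0 NOR 1)
= 1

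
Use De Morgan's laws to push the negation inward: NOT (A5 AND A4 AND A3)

NOT A5 OR NOT A4 OR NOT A3
De Morgan's: NOT(AND of terms) = OR of negations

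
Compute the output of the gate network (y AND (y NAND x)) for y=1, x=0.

Substituting: (1 AND (1 NAND 0))
= 1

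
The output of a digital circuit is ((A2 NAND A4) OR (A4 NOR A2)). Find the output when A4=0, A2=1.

Substituting: ((1 NAND 0) OR (0 NOR 1))
= 1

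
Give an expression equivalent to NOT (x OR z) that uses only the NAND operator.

(((x NAND x) NAND (z NAND z)) NAND ((x NAND x) NAND (z NAND z)))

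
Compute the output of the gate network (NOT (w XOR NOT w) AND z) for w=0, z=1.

Substituting: (NOT (0 XOR NOT 0) AND 1)
= 0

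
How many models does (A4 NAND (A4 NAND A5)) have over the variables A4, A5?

Satisfying assignments: (0,0), (0,1), (1,1)
Count: 3 out of 4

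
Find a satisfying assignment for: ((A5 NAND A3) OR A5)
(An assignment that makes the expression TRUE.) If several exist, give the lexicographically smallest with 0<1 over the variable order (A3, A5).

A3=0, A5=0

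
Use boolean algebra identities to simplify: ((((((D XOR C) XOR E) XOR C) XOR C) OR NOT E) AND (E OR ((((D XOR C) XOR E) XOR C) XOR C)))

By distribution ((E OR v) AND (E OR NOT v) = E) then XOR self-cancellation ((E XOR v) XOR v = E):
= ((D XOR C) XOR E)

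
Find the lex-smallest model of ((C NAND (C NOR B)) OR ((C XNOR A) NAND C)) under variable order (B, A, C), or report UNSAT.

B=0, A=0, C=0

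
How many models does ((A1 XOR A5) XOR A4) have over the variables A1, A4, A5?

Satisfying assignments: (0,0,1), (0,1,0), (1,0,0), (1,1,1)
Count: 4 out of 8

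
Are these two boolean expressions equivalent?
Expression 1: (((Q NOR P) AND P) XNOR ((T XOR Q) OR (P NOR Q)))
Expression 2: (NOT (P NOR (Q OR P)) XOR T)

No. Counterexample: with T=0, P=0, Q=1, Expression 1 = 0 but Expression 2 = 1.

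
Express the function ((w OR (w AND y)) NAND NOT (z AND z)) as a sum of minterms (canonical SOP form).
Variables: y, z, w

Σm(0, 2, 3, 4, 6, 7) = (NOT y AND NOT z AND NOT w) OR (NOT y AND z AND NOT w) OR (NOT y AND z AND w) OR (y AND NOT z AND NOT w) OR (y AND z AND NOT w) OR (y AND z AND w)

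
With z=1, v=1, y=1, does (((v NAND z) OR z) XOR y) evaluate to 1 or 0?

Substituting: (((1 NAND 1) OR 1) XOR 1)
= 0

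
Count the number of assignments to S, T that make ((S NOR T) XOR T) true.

Satisfying assignments: (0,0), (0,1), (1,1)
Count: 3 out of 4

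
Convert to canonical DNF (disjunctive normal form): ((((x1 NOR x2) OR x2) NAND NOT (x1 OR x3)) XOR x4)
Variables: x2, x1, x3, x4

(NOT x2 AND NOT x1 AND NOT x3 AND x4) OR (NOT x2 AND NOT x1 AND x3 AND NOT x4) OR (NOT x2 AND x1 AND NOT x3 AND NOT x4) OR (NOT x2 AND x1 AND x3 AND NOT x4) OR (x2 AND NOT x1 AND NOT x3 AND x4) OR (x2 AND NOT x1 AND x3 AND NOT x4) OR (x2 AND x1 AND NOT x3 AND NOT x4) OR (x2 AND x1 AND x3 AND NOT x4)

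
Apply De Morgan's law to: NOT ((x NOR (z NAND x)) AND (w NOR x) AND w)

NOT (x NOR (z NAND x)) OR NOT (w NOR x) OR NOT w
De Morgan's: NOT(AND of terms) = OR of negations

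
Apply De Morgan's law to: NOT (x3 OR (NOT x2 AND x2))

NOT x3 AND NOT (NOT x2 AND x2)
De Morgan's: NOT(OR of terms) = AND of negations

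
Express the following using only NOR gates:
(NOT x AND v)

(((x NOR x) NOR (x NOR x)) NOR (v NOR v))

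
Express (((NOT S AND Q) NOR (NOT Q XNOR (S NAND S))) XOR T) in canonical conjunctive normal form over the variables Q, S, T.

(Q OR S OR T) AND (Q OR NOT S OR NOT T) AND (NOT Q OR S OR T) AND (NOT Q OR NOT S OR T)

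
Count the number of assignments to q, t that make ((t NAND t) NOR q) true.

Satisfying assignments: (0,1)
Count: 1 out of 4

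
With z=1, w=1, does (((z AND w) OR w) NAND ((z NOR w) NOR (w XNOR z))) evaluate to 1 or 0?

Substituting: (((1 AND 1) OR 1) NAND ((1 NOR 1) NOR (1 XNOR 1)))
= 1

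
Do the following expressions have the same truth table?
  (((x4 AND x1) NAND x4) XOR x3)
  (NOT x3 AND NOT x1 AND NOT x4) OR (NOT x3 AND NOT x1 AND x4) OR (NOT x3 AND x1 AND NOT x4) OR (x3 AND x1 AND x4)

Yes, they are equivalent — the two output columns agree on all 8 assignments:
x3 | x1 | x4 | Expression 1 | Expression 2
------------------------------------------
0 | 0 | 0 | 1 | 1
0 | 0 | 1 | 1 | 1
0 | 1 | 0 | 1 | 1
0 | 1 | 1 | 0 | 0
1 | 0 | 0 | 0 | 0
1 | 0 | 1 | 0 | 0
1 | 1 | 0 | 0 | 0
1 | 1 | 1 | 1 | 1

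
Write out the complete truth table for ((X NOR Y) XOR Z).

X | Z | Y | Output
------------------
0 | 0 | 0 | 1
0 | 0 | 1 | 0
0 | 1 | 0 | 0
0 | 1 | 1 | 1
1 | 0 | 0 | 0
1 | 0 | 1 | 0
1 | 1 | 0 | 1
1 | 1 | 1 | 1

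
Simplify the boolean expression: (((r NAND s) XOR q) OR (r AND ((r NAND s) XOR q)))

By absorption (E OR (E AND v) = E):
= ((r NAND s) XOR q)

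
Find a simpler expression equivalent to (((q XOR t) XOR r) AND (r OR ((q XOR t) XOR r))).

By absorption (E AND (E OR v) = E):
= ((q XOR t) XOR r)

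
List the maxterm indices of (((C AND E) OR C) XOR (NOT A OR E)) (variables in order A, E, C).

ΠM(1, 3, 4, 7) = (A OR E OR NOT C) AND (A OR NOT E OR NOT C) AND (NOT A OR E OR C) AND (NOT A OR NOT E OR NOT C)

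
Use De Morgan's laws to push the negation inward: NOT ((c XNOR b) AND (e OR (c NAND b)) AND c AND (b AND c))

NOT (c XNOR b) OR NOT (e OR (c NAND b)) OR NOT c OR NOT (b AND c)
De Morgan's: NOT(AND of terms) = OR of negations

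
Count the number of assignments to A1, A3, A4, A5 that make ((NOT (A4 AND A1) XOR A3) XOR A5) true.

Satisfying assignments: (0,0,0,0), (0,0,1,0), (0,1,0,1), (0,1,1,1), (1,0,0,0), (1,0,1,1), (1,1,0,1), (1,1,1,0)
Count: 8 out of 16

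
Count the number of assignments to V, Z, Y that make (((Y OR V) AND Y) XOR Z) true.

Satisfying assignments: (0,0,1), (0,1,0), (1,0,1), (1,1,0)
Count: 4 out of 8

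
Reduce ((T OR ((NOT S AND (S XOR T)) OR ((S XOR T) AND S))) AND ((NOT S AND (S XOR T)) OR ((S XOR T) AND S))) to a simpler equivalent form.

By absorption (E AND (E OR v) = E) then distribution ((E AND v) OR (E AND NOT v) = E):
= (S XOR T)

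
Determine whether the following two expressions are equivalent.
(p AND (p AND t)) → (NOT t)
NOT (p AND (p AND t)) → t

No, Inverse is not equivalent to original (counterexample: p=0, t=0)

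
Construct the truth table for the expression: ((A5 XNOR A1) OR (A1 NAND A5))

A5 | A1 | Output
----------------
0 | 0 | 1
0 | 1 | 1
1 | 0 | 1
1 | 1 | 1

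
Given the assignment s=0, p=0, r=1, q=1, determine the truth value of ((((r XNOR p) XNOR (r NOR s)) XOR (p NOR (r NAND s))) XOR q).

Substituting: ((((1 XNOR 0) XNOR (1 NOR 0)) XOR (0 NOR (1 NAND 0))) XOR 1)
= 0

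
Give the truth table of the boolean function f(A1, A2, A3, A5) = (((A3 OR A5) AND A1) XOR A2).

A1 | A2 | A3 | A5 | Output
--------------------------
0 | 0 | 0 | 0 | 0
0 | 0 | 0 | 1 | 0
0 | 0 | 1 | 0 | 0
0 | 0 | 1 | 1 | 0
0 | 1 | 0 | 0 | 1
0 | 1 | 0 | 1 | 1
0 | 1 | 1 | 0 | 1
0 | 1 | 1 | 1 | 1
1 | 0 | 0 | 0 | 0
1 | 0 | 0 | 1 | 1
1 | 0 | 1 | 0 | 1
1 | 0 | 1 | 1 | 1
1 | 1 | 0 | 0 | 1
1 | 1 | 0 | 1 | 0
1 | 1 | 1 | 0 | 0
1 | 1 | 1 | 1 | 0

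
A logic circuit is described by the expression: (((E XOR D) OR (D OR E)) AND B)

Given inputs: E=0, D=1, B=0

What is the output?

Substituting: (((0 XOR 1) OR (1 OR 0)) AND 0)
= 0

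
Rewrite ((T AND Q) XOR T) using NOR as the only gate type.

((((((T NOR T) NOR (Q NOR Q)) NOR T) NOR (((T NOR T) NOR (Q NOR Q)) NOR T)) NOR ((((T NOR T) NOR (Q NOR Q)) NOR T) NOR (((T NOR T) NOR (Q NOR Q)) NOR T))) NOR ((((((T NOR T) NOR (Q NOR Q)) NOR ((T NOR T) NOR (Q NOR Q))) NOR (T NOR T)) NOR ((((T NOR T) NOR (Q NOR Q)) NOR ((T NOR T) NOR (Q NOR Q))) NOR (T NOR T))) NOR (((((T NOR T) NOR (Q NOR Q)) NOR ((T NOR T) NOR (Q NOR Q))) NOR (T NOR T)) NOR ((((T NOR T) NOR (Q NOR Q)) NOR ((T NOR T) NOR (Q NOR Q))) NOR (T NOR T)))))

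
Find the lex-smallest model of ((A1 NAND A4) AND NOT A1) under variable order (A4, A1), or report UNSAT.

A4=0, A1=0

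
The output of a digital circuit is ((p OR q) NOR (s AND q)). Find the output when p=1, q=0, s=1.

Substituting: ((1 OR 0) NOR (1 AND 0))
= 0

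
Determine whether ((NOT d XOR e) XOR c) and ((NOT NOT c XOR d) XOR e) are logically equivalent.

No. Counterexample: with d=0, e=0, c=0, Expression 1 = 1 but Expression 2 = 0.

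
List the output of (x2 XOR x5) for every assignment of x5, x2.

x5 | x2 | Output
----------------
0 | 0 | 0
0 | 1 | 1
1 | 0 | 1
1 | 1 | 0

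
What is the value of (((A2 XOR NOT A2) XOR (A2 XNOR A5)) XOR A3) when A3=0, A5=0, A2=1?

Substituting: (((1 XOR NOT 1) XOR (1 XNOR 0)) XOR 0)
= 1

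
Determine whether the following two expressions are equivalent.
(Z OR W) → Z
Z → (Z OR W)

No, Converse is not equivalent to original (counterexample: Z=0, W=1)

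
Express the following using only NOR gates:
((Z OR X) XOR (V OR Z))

((((((Z NOR X) NOR (Z NOR X)) NOR ((V NOR Z) NOR (V NOR Z))) NOR (((Z NOR X) NOR (Z NOR X)) NOR ((V NOR Z) NOR (V NOR Z)))) NOR ((((Z NOR X) NOR (Z NOR X)) NOR ((V NOR Z) NOR (V NOR Z))) NOR (((Z NOR X) NOR (Z NOR X)) NOR ((V NOR Z) NOR (V NOR Z))))) NOR ((((((Z NOR X) NOR (Z NOR X)) NOR ((Z NOR X) NOR (Z NOR X))) NOR (((V NOR Z) NOR (V NOR Z)) NOR ((V NOR Z) NOR (V NOR Z)))) NOR ((((Z NOR X) NOR (Z NOR X)) NOR ((Z NOR X) NOR (Z NOR X))) NOR (((V NOR Z) NOR (V NOR Z)) NOR ((V NOR Z) NOR (V NOR Z))))) NOR (((((Z NOR X) NOR (Z NOR X)) NOR ((Z NOR X) NOR (Z NOR X))) NOR (((V NOR Z) NOR (V NOR Z)) NOR ((V NOR Z) NOR (V NOR Z)))) NOR ((((Z NOR X) NOR (Z NOR X)) NOR ((Z NOR X) NOR (Z NOR X))) NOR (((V NOR Z) NOR (V NOR Z)) NOR ((V NOR Z) NOR (V NOR Z)))))))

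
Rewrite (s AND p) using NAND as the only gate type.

((s NAND p) NAND (s NAND p))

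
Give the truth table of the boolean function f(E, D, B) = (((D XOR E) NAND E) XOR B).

E | D | B | Output
------------------
0 | 0 | 0 | 1
0 | 0 | 1 | 0
0 | 1 | 0 | 1
0 | 1 | 1 | 0
1 | 0 | 0 | 0
1 | 0 | 1 | 1
1 | 1 | 0 | 1
1 | 1 | 1 | 0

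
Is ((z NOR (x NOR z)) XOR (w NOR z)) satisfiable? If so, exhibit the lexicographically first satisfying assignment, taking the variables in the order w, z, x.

w=0, z=0, x=0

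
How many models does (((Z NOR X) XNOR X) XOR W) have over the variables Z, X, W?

Satisfying assignments: (0,0,1), (0,1,1), (1,0,0), (1,1,1)
Count: 4 out of 8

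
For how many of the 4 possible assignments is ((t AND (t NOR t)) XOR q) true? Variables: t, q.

Satisfying assignments: (0,1), (1,1)
Count: 2 out of 4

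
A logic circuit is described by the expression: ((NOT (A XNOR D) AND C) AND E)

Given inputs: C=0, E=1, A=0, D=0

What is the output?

Substituting: ((NOT (0 XNOR 0) AND 0) AND 1)
= 0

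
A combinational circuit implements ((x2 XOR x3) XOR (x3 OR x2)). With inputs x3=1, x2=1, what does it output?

Substituting: ((1 XOR 1) XOR (1 OR 1))
= 1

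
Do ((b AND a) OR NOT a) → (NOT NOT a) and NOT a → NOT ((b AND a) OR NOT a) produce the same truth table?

Yes, Contrapositive is always equivalent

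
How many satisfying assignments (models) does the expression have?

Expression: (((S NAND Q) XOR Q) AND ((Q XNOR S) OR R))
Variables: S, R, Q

Satisfying assignments: (0,0,0), (0,1,0), (1,0,1), (1,1,0), (1,1,1)
Count: 5 out of 8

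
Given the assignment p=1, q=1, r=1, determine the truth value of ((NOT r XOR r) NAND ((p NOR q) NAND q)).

Substituting: ((NOT 1 XOR 1) NAND ((1 NOR 1) NAND 1))
= 0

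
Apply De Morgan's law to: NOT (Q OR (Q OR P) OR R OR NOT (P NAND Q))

NOT Q AND NOT (Q OR P) AND NOT R AND (P NAND Q)
De Morgan's: NOT(OR of terms) = AND of negations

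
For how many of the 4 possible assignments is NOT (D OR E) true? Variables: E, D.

Satisfying assignments: (0,0)
Count: 1 out of 4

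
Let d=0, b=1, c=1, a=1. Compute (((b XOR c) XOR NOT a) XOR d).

Substituting: (((1 XOR 1) XOR NOT 1) XOR 0)
= 0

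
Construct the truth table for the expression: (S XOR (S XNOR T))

S | T | Output
--------------
0 | 0 | 1
0 | 1 | 0
1 | 0 | 1
1 | 1 | 0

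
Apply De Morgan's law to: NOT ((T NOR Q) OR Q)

NOT (T NOR Q) AND NOT Q
De Morgan's: NOT(OR of terms) = AND of negations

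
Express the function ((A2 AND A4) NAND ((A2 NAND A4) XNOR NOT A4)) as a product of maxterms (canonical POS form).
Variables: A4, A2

ΠM(3) = (NOT A4 OR NOT A2)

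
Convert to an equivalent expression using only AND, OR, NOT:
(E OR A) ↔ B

((E OR A) AND B) OR (NOT (E OR A) AND NOT B)
(Biconditional = both true or both false)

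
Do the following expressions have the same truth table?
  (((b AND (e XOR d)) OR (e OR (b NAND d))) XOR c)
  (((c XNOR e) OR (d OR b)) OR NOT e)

No. Counterexample: with c=0, b=0, e=1, d=0, Expression 1 = 1 but Expression 2 = 0.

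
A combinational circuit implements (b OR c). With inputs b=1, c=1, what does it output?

Substituting: (1 OR 1)
= 1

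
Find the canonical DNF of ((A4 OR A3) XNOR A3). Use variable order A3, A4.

(NOT A3 AND NOT A4) OR (A3 AND NOT A4) OR (A3 AND A4)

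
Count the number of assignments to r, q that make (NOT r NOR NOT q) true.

Satisfying assignments: (1,1)
Count: 1 out of 4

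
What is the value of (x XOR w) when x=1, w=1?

Substituting: (1 XOR 1)
= 0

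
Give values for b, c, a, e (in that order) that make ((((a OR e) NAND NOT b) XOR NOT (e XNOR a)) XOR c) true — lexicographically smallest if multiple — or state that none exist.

b=0, c=0, a=0, e=0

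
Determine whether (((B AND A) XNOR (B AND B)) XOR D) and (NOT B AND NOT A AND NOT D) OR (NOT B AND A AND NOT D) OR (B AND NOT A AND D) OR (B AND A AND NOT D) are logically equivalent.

Yes, they are equivalent — the two output columns agree on all 8 assignments:
B | A | D | Expression 1 | Expression 2
---------------------------------------
0 | 0 | 0 | 1 | 1
0 | 0 | 1 | 0 | 0
0 | 1 | 0 | 1 | 1
0 | 1 | 1 | 0 | 0
1 | 0 | 0 | 0 | 0
1 | 0 | 1 | 1 | 1
1 | 1 | 0 | 1 | 1
1 | 1 | 1 | 0 | 0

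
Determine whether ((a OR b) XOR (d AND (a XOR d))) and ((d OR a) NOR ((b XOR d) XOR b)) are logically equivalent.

No. Counterexample: with b=0, a=0, d=0, Expression 1 = 0 but Expression 2 = 1.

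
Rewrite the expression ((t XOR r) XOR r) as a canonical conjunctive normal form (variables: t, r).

(t OR r) AND (t OR NOT r)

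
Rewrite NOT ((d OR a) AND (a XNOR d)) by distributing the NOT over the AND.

NOT (d OR a) OR NOT (a XNOR d)
De Morgan's: NOT(AND of terms) = OR of negations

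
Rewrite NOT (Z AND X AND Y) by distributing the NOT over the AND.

NOT Z OR NOT X OR NOT Y
De Morgan's: NOT(AND of terms) = OR of negations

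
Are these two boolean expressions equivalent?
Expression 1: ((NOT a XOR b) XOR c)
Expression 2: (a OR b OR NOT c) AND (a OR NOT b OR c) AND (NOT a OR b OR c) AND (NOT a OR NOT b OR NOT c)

Yes, they are equivalent — the two output columns agree on all 8 assignments:
a | b | c | Expression 1 | Expression 2
---------------------------------------
0 | 0 | 0 | 1 | 1
0 | 0 | 1 | 0 | 0
0 | 1 | 0 | 0 | 0
0 | 1 | 1 | 1 | 1
1 | 0 | 0 | 0 | 0
1 | 0 | 1 | 1 | 1
1 | 1 | 0 | 1 | 1
1 | 1 | 1 | 0 | 0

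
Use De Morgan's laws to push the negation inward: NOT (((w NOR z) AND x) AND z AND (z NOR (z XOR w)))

NOT ((w NOR z) AND x) OR NOT z OR NOT (z NOR (z XOR w))
De Morgan's: NOT(AND of terms) = OR of negations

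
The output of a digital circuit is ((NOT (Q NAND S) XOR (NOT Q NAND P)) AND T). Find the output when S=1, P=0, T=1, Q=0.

Substituting: ((NOT (0 NAND 1) XOR (NOT 0 NAND 0)) AND 1)
= 1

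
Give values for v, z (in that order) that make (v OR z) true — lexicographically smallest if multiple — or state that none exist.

v=0, z=1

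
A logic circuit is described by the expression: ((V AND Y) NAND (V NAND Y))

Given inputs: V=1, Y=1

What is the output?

Substituting: ((1 AND 1) NAND (1 NAND 1))
= 1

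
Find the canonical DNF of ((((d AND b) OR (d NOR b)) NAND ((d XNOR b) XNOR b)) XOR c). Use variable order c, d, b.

(NOT c AND NOT d AND NOT b) OR (NOT c AND NOT d AND b) OR (NOT c AND d AND NOT b) OR (c AND d AND b)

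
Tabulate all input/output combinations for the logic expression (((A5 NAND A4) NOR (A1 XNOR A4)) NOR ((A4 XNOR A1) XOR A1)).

A5 | A1 | A4 | Output
---------------------
0 | 0 | 0 | 0
0 | 0 | 1 | 1
0 | 1 | 0 | 0
0 | 1 | 1 | 1
1 | 0 | 0 | 0
1 | 0 | 1 | 0
1 | 1 | 0 | 0
1 | 1 | 1 | 1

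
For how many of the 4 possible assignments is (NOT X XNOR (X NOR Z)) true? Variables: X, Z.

Satisfying assignments: (0,0), (1,0), (1,1)
Count: 3 out of 4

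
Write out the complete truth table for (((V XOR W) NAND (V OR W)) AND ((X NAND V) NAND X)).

V | X | W | Output
------------------
0 | 0 | 0 | 1
0 | 0 | 1 | 0
0 | 1 | 0 | 0
0 | 1 | 1 | 0
1 | 0 | 0 | 0
1 | 0 | 1 | 1
1 | 1 | 0 | 0
1 | 1 | 1 | 1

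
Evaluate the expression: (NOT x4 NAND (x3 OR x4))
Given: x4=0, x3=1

Substituting: (NOT 0 NAND (1 OR 0))
= 0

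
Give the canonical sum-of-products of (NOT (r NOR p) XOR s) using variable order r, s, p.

Σm(1, 2, 4, 5) = (NOT r AND NOT s AND p) OR (NOT r AND s AND NOT p) OR (r AND NOT s AND NOT p) OR (r AND NOT s AND p)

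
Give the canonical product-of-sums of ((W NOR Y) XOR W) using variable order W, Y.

ΠM(1) = (W OR NOT Y)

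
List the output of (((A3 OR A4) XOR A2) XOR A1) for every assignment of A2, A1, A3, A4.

A2 | A1 | A3 | A4 | Output
--------------------------
0 | 0 | 0 | 0 | 0
0 | 0 | 0 | 1 | 1
0 | 0 | 1 | 0 | 1
0 | 0 | 1 | 1 | 1
0 | 1 | 0 | 0 | 1
0 | 1 | 0 | 1 | 0
0 | 1 | 1 | 0 | 0
0 | 1 | 1 | 1 | 0
1 | 0 | 0 | 0 | 1
1 | 0 | 0 | 1 | 0
1 | 0 | 1 | 0 | 0
1 | 0 | 1 | 1 | 0
1 | 1 | 0 | 0 | 0
1 | 1 | 0 | 1 | 1
1 | 1 | 1 | 0 | 1
1 | 1 | 1 | 1 | 1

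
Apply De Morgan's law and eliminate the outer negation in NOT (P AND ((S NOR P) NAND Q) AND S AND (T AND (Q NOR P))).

NOT P OR NOT ((S NOR P) NAND Q) OR NOT S OR NOT (T AND (Q NOR P))
De Morgan's: NOT(AND of terms) = OR of negations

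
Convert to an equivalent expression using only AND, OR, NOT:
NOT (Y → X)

Y AND NOT X
(Negated implication: NOT(A → B) = A AND NOT B)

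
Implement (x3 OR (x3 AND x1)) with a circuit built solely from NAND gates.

((x3 NAND x3) NAND (((x3 NAND x1) NAND (x3 NAND x1)) NAND ((x3 NAND x1) NAND (x3 NAND x1))))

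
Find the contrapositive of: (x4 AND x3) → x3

Contrapositive: NOT x3 → NOT (x4 AND x3)
Note: A statement and its contrapositive are logically equivalent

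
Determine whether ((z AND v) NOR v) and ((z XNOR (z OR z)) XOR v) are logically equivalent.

Yes, they are equivalent — the two output columns agree on all 4 assignments:
z | v | Expression 1 | Expression 2
-----------------------------------
0 | 0 | 1 | 1
0 | 1 | 0 | 0
1 | 0 | 1 | 1
1 | 1 | 0 | 0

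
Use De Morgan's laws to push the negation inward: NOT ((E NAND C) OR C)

NOT (E NAND C) AND NOT C
De Morgan's: NOT(OR of terms) = AND of negations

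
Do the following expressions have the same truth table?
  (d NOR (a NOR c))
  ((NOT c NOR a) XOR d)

No. Counterexample: with c=0, d=0, a=1, Expression 1 = 1 but Expression 2 = 0.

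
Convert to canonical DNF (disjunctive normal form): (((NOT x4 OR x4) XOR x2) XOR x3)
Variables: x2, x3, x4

(NOT x2 AND NOT x3 AND NOT x4) OR (NOT x2 AND NOT x3 AND x4) OR (x2 AND x3 AND NOT x4) OR (x2 AND x3 AND x4)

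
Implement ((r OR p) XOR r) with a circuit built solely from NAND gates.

((((r NAND r) NAND (p NAND p)) NAND (((r NAND r) NAND (p NAND p)) NAND r)) NAND (r NAND (((r NAND r) NAND (p NAND p)) NAND r)))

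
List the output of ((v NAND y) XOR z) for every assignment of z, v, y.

z | v | y | Output
------------------
0 | 0 | 0 | 1
0 | 0 | 1 | 1
0 | 1 | 0 | 1
0 | 1 | 1 | 0
1 | 0 | 0 | 0
1 | 0 | 1 | 0
1 | 1 | 0 | 0
1 | 1 | 1 | 1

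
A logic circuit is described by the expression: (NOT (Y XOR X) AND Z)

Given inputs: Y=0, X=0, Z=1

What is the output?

Substituting: (NOT (0 XOR 0) AND 1)
= 1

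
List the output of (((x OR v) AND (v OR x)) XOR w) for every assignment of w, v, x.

w | v | x | Output
------------------
0 | 0 | 0 | 0
0 | 0 | 1 | 1
0 | 1 | 0 | 1
0 | 1 | 1 | 1
1 | 0 | 0 | 1
1 | 0 | 1 | 0
1 | 1 | 0 | 0
1 | 1 | 1 | 0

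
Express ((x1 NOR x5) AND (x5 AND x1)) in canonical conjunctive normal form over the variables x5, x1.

(x5 OR x1) AND (x5 OR NOT x1) AND (NOT x5 OR x1) AND (NOT x5 OR NOT x1)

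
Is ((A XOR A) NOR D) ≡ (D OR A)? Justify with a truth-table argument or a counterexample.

No. Counterexample: with A=0, D=0, Expression 1 = 1 but Expression 2 = 0.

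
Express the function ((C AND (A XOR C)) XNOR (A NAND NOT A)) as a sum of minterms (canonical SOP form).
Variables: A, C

Σm(1) = (NOT A AND C)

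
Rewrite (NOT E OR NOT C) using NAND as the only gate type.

(((E NAND E) NAND (E NAND E)) NAND ((C NAND C) NAND (C NAND C)))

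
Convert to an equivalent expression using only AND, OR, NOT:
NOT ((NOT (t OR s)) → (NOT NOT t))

(NOT (t OR s)) AND NOT t
(Negated implication: NOT(A → B) = A AND NOT B)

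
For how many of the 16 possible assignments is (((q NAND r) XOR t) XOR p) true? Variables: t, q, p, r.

Satisfying assignments: (0,0,0,0), (0,0,0,1), (0,1,0,0), (0,1,1,1), (1,0,1,0), (1,0,1,1), (1,1,0,1), (1,1,1,0)
Count: 8 out of 16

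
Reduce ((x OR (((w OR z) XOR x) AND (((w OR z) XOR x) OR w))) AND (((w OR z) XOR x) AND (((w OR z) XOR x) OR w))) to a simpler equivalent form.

By absorption (E AND (E OR v) = E) then absorption (E AND (E OR v) = E):
= ((w OR z) XOR x)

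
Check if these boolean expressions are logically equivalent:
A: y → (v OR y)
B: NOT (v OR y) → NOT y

Yes, Contrapositive is always equivalent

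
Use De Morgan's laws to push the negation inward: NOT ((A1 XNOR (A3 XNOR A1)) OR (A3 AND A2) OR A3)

NOT (A1 XNOR (A3 XNOR A1)) AND NOT (A3 AND A2) AND NOT A3
De Morgan's: NOT(OR of terms) = AND of negations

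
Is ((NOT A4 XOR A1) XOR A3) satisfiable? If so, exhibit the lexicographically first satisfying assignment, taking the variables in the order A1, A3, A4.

A1=0, A3=0, A4=0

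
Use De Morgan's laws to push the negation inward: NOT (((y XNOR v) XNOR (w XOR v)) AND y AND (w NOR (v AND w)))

NOT ((y XNOR v) XNOR (w XOR v)) OR NOT y OR NOT (w NOR (v AND w))
De Morgan's: NOT(AND of terms) = OR of negations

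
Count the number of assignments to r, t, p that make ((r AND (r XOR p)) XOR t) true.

Satisfying assignments: (0,1,0), (0,1,1), (1,0,0), (1,1,1)
Count: 4 out of 8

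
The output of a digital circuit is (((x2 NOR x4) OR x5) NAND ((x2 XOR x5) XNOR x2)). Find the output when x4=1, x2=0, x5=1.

Substituting: (((0 NOR 1) OR 1) NAND ((0 XOR 1) XNOR 0))
= 1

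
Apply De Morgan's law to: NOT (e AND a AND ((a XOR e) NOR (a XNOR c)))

NOT e OR NOT a OR NOT ((a XOR e) NOR (a XNOR c))
De Morgan's: NOT(AND of terms) = OR of negations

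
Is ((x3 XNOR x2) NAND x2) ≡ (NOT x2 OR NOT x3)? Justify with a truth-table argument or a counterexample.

Yes, they are equivalent — the two output columns agree on all 4 assignments:
x2 | x3 | Expression 1 | Expression 2
-------------------------------------
0 | 0 | 1 | 1
0 | 1 | 1 | 1
1 | 0 | 1 | 1
1 | 1 | 0 | 0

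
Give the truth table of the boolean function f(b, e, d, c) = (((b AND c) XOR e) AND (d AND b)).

b | e | d | c | Output
----------------------
0 | 0 | 0 | 0 | 0
0 | 0 | 0 | 1 | 0
0 | 0 | 1 | 0 | 0
0 | 0 | 1 | 1 | 0
0 | 1 | 0 | 0 | 0
0 | 1 | 0 | 1 | 0
0 | 1 | 1 | 0 | 0
0 | 1 | 1 | 1 | 0
1 | 0 | 0 | 0 | 0
1 | 0 | 0 | 1 | 0
1 | 0 | 1 | 0 | 0
1 | 0 | 1 | 1 | 1
1 | 1 | 0 | 0 | 0
1 | 1 | 0 | 1 | 0
1 | 1 | 1 | 0 | 1
1 | 1 | 1 | 1 | 0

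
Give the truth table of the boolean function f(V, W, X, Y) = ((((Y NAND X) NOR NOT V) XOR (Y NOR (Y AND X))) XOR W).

V | W | X | Y | Output
----------------------
0 | 0 | 0 | 0 | 1
0 | 0 | 0 | 1 | 0
0 | 0 | 1 | 0 | 1
0 | 0 | 1 | 1 | 0
0 | 1 | 0 | 0 | 0
0 | 1 | 0 | 1 | 1
0 | 1 | 1 | 0 | 0
0 | 1 | 1 | 1 | 1
1 | 0 | 0 | 0 | 1
1 | 0 | 0 | 1 | 0
1 | 0 | 1 | 0 | 1
1 | 0 | 1 | 1 | 1
1 | 1 | 0 | 0 | 0
1 | 1 | 0 | 1 | 1
1 | 1 | 1 | 0 | 0
1 | 1 | 1 | 1 | 0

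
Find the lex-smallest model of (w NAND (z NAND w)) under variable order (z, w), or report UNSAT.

z=0, w=0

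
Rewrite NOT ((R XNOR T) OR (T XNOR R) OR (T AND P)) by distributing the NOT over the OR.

NOT (R XNOR T) AND NOT (T XNOR R) AND NOT (T AND P)
De Morgan's: NOT(OR of terms) = AND of negations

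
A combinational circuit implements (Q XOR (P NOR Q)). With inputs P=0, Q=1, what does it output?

Substituting: (1 XOR (0 NOR 1))
= 1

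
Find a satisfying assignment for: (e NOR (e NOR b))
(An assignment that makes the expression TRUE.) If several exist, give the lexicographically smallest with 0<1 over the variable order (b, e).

b=1, e=0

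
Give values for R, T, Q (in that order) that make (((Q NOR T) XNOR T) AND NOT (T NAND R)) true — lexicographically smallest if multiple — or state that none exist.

UNSATISFIABLE - no assignment makes this expression true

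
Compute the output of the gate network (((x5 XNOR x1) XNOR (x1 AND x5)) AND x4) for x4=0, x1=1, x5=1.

Substituting: (((1 XNOR 1) XNOR (1 AND 1)) AND 0)
= 0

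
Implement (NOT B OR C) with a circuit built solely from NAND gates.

(((B NAND B) NAND (B NAND B)) NAND (C NAND C))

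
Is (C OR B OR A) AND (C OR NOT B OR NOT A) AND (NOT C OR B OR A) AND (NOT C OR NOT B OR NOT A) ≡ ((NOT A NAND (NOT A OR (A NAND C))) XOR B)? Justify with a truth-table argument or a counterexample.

Yes, they are equivalent — the two output columns agree on all 8 assignments:
C | B | A | Expression 1 | Expression 2
---------------------------------------
0 | 0 | 0 | 0 | 0
0 | 0 | 1 | 1 | 1
0 | 1 | 0 | 1 | 1
0 | 1 | 1 | 0 | 0
1 | 0 | 0 | 0 | 0
1 | 0 | 1 | 1 | 1
1 | 1 | 0 | 1 | 1
1 | 1 | 1 | 0 | 0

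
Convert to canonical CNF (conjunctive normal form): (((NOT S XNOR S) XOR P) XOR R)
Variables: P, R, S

(P OR R OR S) AND (P OR R OR NOT S) AND (NOT P OR NOT R OR S) AND (NOT P OR NOT R OR NOT S)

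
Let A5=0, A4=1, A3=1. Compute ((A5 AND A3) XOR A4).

Substituting: ((0 AND 1) XOR 1)
= 1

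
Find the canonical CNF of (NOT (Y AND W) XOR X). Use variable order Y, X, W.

(Y OR NOT X OR W) AND (Y OR NOT X OR NOT W) AND (NOT Y OR X OR NOT W) AND (NOT Y OR NOT X OR W)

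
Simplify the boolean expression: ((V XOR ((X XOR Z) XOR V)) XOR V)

By XOR self-cancellation ((E XOR v) XOR v = E):
= ((X XOR Z) XOR V)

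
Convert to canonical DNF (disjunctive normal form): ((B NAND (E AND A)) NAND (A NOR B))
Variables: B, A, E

(NOT B AND A AND NOT E) OR (NOT B AND A AND E) OR (B AND NOT A AND NOT E) OR (B AND NOT A AND E) OR (B AND A AND NOT E) OR (B AND A AND E)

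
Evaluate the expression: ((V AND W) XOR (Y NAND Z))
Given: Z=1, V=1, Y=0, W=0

Substituting: ((1 AND 0) XOR (0 NAND 1))
= 1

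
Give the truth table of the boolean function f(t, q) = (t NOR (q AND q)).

t | q | Output
--------------
0 | 0 | 1
0 | 1 | 0
1 | 0 | 0
1 | 1 | 0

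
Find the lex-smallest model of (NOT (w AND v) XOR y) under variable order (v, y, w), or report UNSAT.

v=0, y=0, w=0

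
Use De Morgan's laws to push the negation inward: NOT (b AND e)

NOT b OR NOT e
De Morgan's: NOT(AND of terms) = OR of negations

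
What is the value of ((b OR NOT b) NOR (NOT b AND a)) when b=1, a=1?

Substituting: ((1 OR NOT 1) NOR (NOT 1 AND 1))
= 0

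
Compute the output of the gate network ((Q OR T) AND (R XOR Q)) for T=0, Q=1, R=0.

Substituting: ((1 OR 0) AND (0 XOR 1))
= 1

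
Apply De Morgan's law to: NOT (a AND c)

NOT a OR NOT c
De Morgan's: NOT(AND of terms) = OR of negations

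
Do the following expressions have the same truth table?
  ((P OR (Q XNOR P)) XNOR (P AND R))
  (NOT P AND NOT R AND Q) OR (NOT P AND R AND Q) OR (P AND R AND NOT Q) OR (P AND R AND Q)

Yes, they are equivalent — the two output columns agree on all 8 assignments:
P | R | Q | Expression 1 | Expression 2
---------------------------------------
0 | 0 | 0 | 0 | 0
0 | 0 | 1 | 1 | 1
0 | 1 | 0 | 0 | 0
0 | 1 | 1 | 1 | 1
1 | 0 | 0 | 0 | 0
1 | 0 | 1 | 0 | 0
1 | 1 | 0 | 1 | 1
1 | 1 | 1 | 1 | 1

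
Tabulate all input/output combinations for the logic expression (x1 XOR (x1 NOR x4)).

x1 | x4 | Output
----------------
0 | 0 | 1
0 | 1 | 0
1 | 0 | 1
1 | 1 | 1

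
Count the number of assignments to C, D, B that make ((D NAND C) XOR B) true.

Satisfying assignments: (0,0,0), (0,1,0), (1,0,0), (1,1,1)
Count: 4 out of 8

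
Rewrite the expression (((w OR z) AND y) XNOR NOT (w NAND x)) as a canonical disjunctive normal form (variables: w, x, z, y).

(NOT w AND NOT x AND NOT z AND NOT y) OR (NOT w AND NOT x AND NOT z AND y) OR (NOT w AND NOT x AND z AND NOT y) OR (NOT w AND x AND NOT z AND NOT y) OR (NOT w AND x AND NOT z AND y) OR (NOT w AND x AND z AND NOT y) OR (w AND NOT x AND NOT z AND NOT y) OR (w AND NOT x AND z AND NOT y) OR (w AND x AND NOT z AND y) OR (w AND x AND z AND y)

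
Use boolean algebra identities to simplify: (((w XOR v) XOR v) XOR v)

By XOR self-cancellation ((E XOR v) XOR v = E):
= (w XOR v)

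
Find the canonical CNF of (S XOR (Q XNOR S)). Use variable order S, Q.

(S OR NOT Q) AND (NOT S OR NOT Q)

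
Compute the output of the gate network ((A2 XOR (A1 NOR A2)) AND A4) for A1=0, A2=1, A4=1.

Substituting: ((1 XOR (0 NOR 1)) AND 1)
= 1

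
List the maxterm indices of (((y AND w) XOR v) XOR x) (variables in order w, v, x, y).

ΠM(0, 1, 6, 7, 8, 11, 13, 14) = (w OR v OR x OR y) AND (w OR v OR x OR NOT y) AND (w OR NOT v OR NOT x OR y) AND (w OR NOT v OR NOT x OR NOT y) AND (NOT w OR v OR x OR y) AND (NOT w OR v OR NOT x OR NOT y) AND (NOT w OR NOT v OR x OR NOT y) AND (NOT w OR NOT v OR NOT x OR y)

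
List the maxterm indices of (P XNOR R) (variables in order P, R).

ΠM(1, 2) = (P OR NOT R) AND (NOT P OR R)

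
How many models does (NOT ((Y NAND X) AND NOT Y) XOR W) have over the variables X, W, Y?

Satisfying assignments: (0,0,1), (0,1,0), (1,0,1), (1,1,0)
Count: 4 out of 8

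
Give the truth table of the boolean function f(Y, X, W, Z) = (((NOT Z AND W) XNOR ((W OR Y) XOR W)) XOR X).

Y | X | W | Z | Output
----------------------
0 | 0 | 0 | 0 | 1
0 | 0 | 0 | 1 | 1
0 | 0 | 1 | 0 | 0
0 | 0 | 1 | 1 | 1
0 | 1 | 0 | 0 | 0
0 | 1 | 0 | 1 | 0
0 | 1 | 1 | 0 | 1
0 | 1 | 1 | 1 | 0
1 | 0 | 0 | 0 | 0
1 | 0 | 0 | 1 | 0
1 | 0 | 1 | 0 | 0
1 | 0 | 1 | 1 | 1
1 | 1 | 0 | 0 | 1
1 | 1 | 0 | 1 | 1
1 | 1 | 1 | 0 | 1
1 | 1 | 1 | 1 | 0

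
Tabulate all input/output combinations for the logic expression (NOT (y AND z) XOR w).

w | y | z | Output
------------------
0 | 0 | 0 | 1
0 | 0 | 1 | 1
0 | 1 | 0 | 1
0 | 1 | 1 | 0
1 | 0 | 0 | 0
1 | 0 | 1 | 0
1 | 1 | 0 | 0
1 | 1 | 1 | 1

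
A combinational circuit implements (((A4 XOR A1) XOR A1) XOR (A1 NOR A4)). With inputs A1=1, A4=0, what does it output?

Substituting: (((0 XOR 1) XOR 1) XOR (1 NOR 0))
= 0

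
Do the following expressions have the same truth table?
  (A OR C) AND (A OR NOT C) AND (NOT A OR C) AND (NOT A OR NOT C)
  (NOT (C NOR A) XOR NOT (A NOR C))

Yes, they are equivalent — the two output columns agree on all 4 assignments:
A | C | Expression 1 | Expression 2
-----------------------------------
0 | 0 | 0 | 0
0 | 1 | 0 | 0
1 | 0 | 0 | 0
1 | 1 | 0 | 0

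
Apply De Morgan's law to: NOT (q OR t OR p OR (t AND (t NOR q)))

NOT q AND NOT t AND NOT p AND NOT (t AND (t NOR q))
De Morgan's: NOT(OR of terms) = AND of negations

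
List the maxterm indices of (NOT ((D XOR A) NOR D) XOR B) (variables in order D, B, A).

ΠM(0, 3, 6, 7) = (D OR B OR A) AND (D OR NOT B OR NOT A) AND (NOT D OR NOT B OR A) AND (NOT D OR NOT B OR NOT A)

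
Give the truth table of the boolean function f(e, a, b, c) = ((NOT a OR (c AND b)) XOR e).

e | a | b | c | Output
----------------------
0 | 0 | 0 | 0 | 1
0 | 0 | 0 | 1 | 1
0 | 0 | 1 | 0 | 1
0 | 0 | 1 | 1 | 1
0 | 1 | 0 | 0 | 0
0 | 1 | 0 | 1 | 0
0 | 1 | 1 | 0 | 0
0 | 1 | 1 | 1 | 1
1 | 0 | 0 | 0 | 0
1 | 0 | 0 | 1 | 0
1 | 0 | 1 | 0 | 0
1 | 0 | 1 | 1 | 0
1 | 1 | 0 | 0 | 1
1 | 1 | 0 | 1 | 1
1 | 1 | 1 | 0 | 1
1 | 1 | 1 | 1 | 0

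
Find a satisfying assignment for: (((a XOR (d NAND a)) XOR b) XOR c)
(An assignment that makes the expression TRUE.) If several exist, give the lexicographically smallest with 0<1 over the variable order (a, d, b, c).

a=0, d=0, b=0, c=0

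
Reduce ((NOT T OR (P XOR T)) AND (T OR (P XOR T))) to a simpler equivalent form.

By distribution ((E OR v) AND (E OR NOT v) = E):
= (P XOR T)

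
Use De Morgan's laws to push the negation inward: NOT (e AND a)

NOT e OR NOT a
De Morgan's: NOT(AND of terms) = OR of negations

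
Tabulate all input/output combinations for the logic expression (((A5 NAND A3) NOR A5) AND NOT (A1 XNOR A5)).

A5 | A3 | A1 | Output
---------------------
0 | 0 | 0 | 0
0 | 0 | 1 | 0
0 | 1 | 0 | 0
0 | 1 | 1 | 0
1 | 0 | 0 | 0
1 | 0 | 1 | 0
1 | 1 | 0 | 0
1 | 1 | 1 | 0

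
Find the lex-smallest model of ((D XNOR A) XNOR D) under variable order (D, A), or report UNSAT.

D=0, A=1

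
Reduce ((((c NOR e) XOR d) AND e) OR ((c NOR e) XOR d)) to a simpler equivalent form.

By absorption (E OR (E AND v) = E):
= ((c NOR e) XOR d)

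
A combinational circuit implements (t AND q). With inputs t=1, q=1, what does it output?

Substituting: (1 AND 1)
= 1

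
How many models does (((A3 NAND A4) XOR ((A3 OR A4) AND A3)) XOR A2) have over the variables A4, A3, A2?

Satisfying assignments: (0,0,0), (0,1,1), (1,0,0), (1,1,0)
Count: 4 out of 8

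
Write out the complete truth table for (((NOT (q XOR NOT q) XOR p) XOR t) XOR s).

p | t | q | s | Output
----------------------
0 | 0 | 0 | 0 | 0
0 | 0 | 0 | 1 | 1
0 | 0 | 1 | 0 | 0
0 | 0 | 1 | 1 | 1
0 | 1 | 0 | 0 | 1
0 | 1 | 0 | 1 | 0
0 | 1 | 1 | 0 | 1
0 | 1 | 1 | 1 | 0
1 | 0 | 0 | 0 | 1
1 | 0 | 0 | 1 | 0
1 | 0 | 1 | 0 | 1
1 | 0 | 1 | 1 | 0
1 | 1 | 0 | 0 | 0
1 | 1 | 0 | 1 | 1
1 | 1 | 1 | 0 | 0
1 | 1 | 1 | 1 | 1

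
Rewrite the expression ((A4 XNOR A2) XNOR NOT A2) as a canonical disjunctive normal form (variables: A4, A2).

(NOT A4 AND NOT A2) OR (NOT A4 AND A2)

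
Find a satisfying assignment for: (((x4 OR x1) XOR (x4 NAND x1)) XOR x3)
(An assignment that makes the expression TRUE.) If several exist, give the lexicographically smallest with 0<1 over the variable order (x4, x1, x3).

x4=0, x1=0, x3=0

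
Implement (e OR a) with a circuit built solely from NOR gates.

((e NOR a) NOR (e NOR a))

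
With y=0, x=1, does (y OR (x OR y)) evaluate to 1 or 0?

Substituting: (0 OR (1 OR 0))
= 1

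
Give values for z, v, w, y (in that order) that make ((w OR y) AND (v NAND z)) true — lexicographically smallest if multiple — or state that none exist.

z=0, v=0, w=0, y=1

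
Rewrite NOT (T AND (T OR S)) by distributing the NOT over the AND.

NOT T OR NOT (T OR S)
De Morgan's: NOT(AND of terms) = OR of negations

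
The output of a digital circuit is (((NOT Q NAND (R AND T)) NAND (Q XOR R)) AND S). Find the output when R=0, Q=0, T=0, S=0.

Substituting: (((NOT 0 NAND (0 AND 0)) NAND (0 XOR 0)) AND 0)
= 0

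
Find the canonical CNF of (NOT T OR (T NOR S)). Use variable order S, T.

(S OR NOT T) AND (NOT S OR NOT T)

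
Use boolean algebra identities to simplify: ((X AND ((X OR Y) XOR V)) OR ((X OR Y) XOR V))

By absorption (E OR (E AND v) = E):
= ((X OR Y) XOR V)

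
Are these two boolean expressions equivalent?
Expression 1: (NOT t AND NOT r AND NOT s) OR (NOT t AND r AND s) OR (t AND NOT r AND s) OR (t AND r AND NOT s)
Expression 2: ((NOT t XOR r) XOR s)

Yes, they are equivalent — the two output columns agree on all 8 assignments:
t | r | s | Expression 1 | Expression 2
---------------------------------------
0 | 0 | 0 | 1 | 1
0 | 0 | 1 | 0 | 0
0 | 1 | 0 | 0 | 0
0 | 1 | 1 | 1 | 1
1 | 0 | 0 | 0 | 0
1 | 0 | 1 | 1 | 1
1 | 1 | 0 | 1 | 1
1 | 1 | 1 | 0 | 0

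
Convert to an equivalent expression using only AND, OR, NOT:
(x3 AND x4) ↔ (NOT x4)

((x3 AND x4) AND (NOT x4)) OR (NOT (x3 AND x4) AND x4)
(Biconditional = both true or both false)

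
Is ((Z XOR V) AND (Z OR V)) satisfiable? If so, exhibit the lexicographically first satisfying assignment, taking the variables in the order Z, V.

Z=0, V=1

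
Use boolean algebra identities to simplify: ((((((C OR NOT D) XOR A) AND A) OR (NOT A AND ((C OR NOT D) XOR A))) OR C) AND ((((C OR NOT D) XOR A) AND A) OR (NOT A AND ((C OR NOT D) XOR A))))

By absorption (E AND (E OR v) = E) then distribution ((E AND v) OR (E AND NOT v) = E):
= ((C OR NOT D) XOR A)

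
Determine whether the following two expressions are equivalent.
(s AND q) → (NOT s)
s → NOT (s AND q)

Yes, Contrapositive is always equivalent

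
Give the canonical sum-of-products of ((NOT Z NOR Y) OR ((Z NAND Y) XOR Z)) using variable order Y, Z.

Σm(0, 1, 2, 3) = (NOT Y AND NOT Z) OR (NOT Y AND Z) OR (Y AND NOT Z) OR (Y AND Z)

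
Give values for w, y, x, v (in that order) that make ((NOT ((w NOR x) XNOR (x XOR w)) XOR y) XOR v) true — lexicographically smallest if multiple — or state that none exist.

w=0, y=0, x=0, v=0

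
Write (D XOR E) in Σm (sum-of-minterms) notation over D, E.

Σm(1, 2) = (NOT D AND E) OR (D AND NOT E)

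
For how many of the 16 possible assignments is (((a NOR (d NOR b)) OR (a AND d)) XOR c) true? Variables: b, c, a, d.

Satisfying assignments: (0,0,0,1), (0,0,1,1), (0,1,0,0), (0,1,1,0), (1,0,0,0), (1,0,0,1), (1,0,1,1), (1,1,1,0)
Count: 8 out of 16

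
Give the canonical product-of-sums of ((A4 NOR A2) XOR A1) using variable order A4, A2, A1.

ΠM(1, 2, 4, 6) = (A4 OR A2 OR NOT A1) AND (A4 OR NOT A2 OR A1) AND (NOT A4 OR A2 OR A1) AND (NOT A4 OR NOT A2 OR A1)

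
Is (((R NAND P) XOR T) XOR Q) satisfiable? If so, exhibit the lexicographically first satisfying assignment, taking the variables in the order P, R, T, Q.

P=0, R=0, T=0, Q=0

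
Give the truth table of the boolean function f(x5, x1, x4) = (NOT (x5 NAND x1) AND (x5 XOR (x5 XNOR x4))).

x5 | x1 | x4 | Output
---------------------
0 | 0 | 0 | 0
0 | 0 | 1 | 0
0 | 1 | 0 | 0
0 | 1 | 1 | 0
1 | 0 | 0 | 0
1 | 0 | 1 | 0
1 | 1 | 0 | 1
1 | 1 | 1 | 0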